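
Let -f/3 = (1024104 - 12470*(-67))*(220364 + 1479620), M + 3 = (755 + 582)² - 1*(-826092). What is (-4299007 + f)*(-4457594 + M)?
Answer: 17487602178540716320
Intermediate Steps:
M = 2613658 (M = -3 + ((755 + 582)² - 1*(-826092)) = -3 + (1337² + 826092) = -3 + (1787569 + 826092) = -3 + 2613661 = 2613658)
f = -9483840139488 (f = -3*(1024104 - 12470*(-67))*(220364 + 1479620) = -3*(1024104 + 835490)*1699984 = -5578782*1699984 = -3*3161280046496 = -9483840139488)
(-4299007 + f)*(-4457594 + M) = (-4299007 - 9483840139488)*(-4457594 + 2613658) = -9483844438495*(-1843936) = 17487602178540716320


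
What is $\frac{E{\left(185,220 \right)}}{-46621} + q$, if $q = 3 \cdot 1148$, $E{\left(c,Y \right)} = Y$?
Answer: $\frac{160562504}{46621} \approx 3444.0$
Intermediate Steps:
$q = 3444$
$\frac{E{\left(185,220 \right)}}{-46621} + q = \frac{220}{-46621} + 3444 = 220 \left(- \frac{1}{46621}\right) + 3444 = - \frac{220}{46621} + 3444 = \frac{160562504}{46621}$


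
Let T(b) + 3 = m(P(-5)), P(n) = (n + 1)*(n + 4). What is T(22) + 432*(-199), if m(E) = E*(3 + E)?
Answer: -85943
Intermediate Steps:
P(n) = (1 + n)*(4 + n)
T(b) = 25 (T(b) = -3 + (4 + (-5)² + 5*(-5))*(3 + (4 + (-5)² + 5*(-5))) = -3 + (4 + 25 - 25)*(3 + (4 + 25 - 25)) = -3 + 4*(3 + 4) = -3 + 4*7 = -3 + 28 = 25)
T(22) + 432*(-199) = 25 + 432*(-199) = 25 - 85968 = -85943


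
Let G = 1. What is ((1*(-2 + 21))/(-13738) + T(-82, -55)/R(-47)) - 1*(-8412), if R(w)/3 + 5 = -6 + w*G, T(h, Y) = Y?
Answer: 5027224507/597603 ≈ 8412.3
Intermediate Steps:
R(w) = -33 + 3*w (R(w) = -15 + 3*(-6 + w*1) = -15 + 3*(-6 + w) = -15 + (-18 + 3*w) = -33 + 3*w)
((1*(-2 + 21))/(-13738) + T(-82, -55)/R(-47)) - 1*(-8412) = ((1*(-2 + 21))/(-13738) - 55/(-33 + 3*(-47))) - 1*(-8412) = ((1*19)*(-1/13738) - 55/(-33 - 141)) + 8412 = (19*(-1/13738) - 55/(-174)) + 8412 = (-19/13738 - 55*(-1/174)) + 8412 = (-19/13738 + 55/174) + 8412 = 188071/597603 + 8412 = 5027224507/597603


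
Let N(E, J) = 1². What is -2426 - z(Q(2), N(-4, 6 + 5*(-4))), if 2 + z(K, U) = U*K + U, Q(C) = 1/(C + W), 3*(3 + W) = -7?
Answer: -24247/10 ≈ -2424.7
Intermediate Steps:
W = -16/3 (W = -3 + (⅓)*(-7) = -3 - 7/3 = -16/3 ≈ -5.3333)
Q(C) = 1/(-16/3 + C) (Q(C) = 1/(C - 16/3) = 1/(-16/3 + C))
N(E, J) = 1
z(K, U) = -2 + U + K*U (z(K, U) = -2 + (U*K + U) = -2 + (K*U + U) = -2 + (U + K*U) = -2 + U + K*U)
-2426 - z(Q(2), N(-4, 6 + 5*(-4))) = -2426 - (-2 + 1 + (3/(-16 + 3*2))*1) = -2426 - (-2 + 1 + (3/(-16 + 6))*1) = -2426 - (-2 + 1 + (3/(-10))*1) = -2426 - (-2 + 1 + (3*(-⅒))*1) = -2426 - (-2 + 1 - 3/10*1) = -2426 - (-2 + 1 - 3/10) = -2426 - 1*(-13/10) = -2426 + 13/10 = -24247/10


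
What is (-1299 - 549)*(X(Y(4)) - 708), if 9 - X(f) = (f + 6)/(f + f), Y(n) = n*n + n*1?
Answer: 6464766/5 ≈ 1.2930e+6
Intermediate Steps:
Y(n) = n + n² (Y(n) = n² + n = n + n²)
X(f) = 9 - (6 + f)/(2*f) (X(f) = 9 - (f + 6)/(f + f) = 9 - (6 + f)/(2*f))
(-1299 - 549)*(X(Y(4)) - 708) = (-1299 - 549)*((17/2 - 3*1/(4*(1 + 4))) - 708) = -1848*((17/2 - 3/(4*5)) - 708) = -1848*((17/2 - 3/20) - 708) = -1848*(167/20 - 708) = -1848*(-13993/20) = 6464766/5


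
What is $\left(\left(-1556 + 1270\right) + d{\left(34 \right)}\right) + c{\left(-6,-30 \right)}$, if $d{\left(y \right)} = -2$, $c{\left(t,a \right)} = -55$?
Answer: $-343$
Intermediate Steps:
$\left(\left(-1556 + 1270\right) + d{\left(34 \right)}\right) + c{\left(-6,-30 \right)} = \left(\left(-1556 + 1270\right) - 2\right) - 55 = \left(-286 - 2\right) - 55 = -288 - 55 = -343$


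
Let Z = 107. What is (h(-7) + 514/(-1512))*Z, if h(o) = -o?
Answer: 538745/756 ≈ 712.63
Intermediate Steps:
(h(-7) + 514/(-1512))*Z = (-1*(-7) + 514/(-1512))*107 = (7 + 514*(-1/1512))*107 = (7 - 257/756)*107 = (5035/756)*107 = 538745/756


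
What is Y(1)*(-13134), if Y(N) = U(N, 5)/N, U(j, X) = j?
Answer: -13134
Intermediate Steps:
Y(N) = 1 (Y(N) = N/N = 1)
Y(1)*(-13134) = 1*(-13134) = -13134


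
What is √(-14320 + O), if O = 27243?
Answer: √12923 ≈ 113.68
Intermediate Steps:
√(-14320 + O) = √(-14320 + 27243) = √12923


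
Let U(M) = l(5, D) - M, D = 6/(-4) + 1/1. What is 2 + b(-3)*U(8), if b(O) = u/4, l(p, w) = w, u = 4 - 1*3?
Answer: -⅛ ≈ -0.12500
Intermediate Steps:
u = 1 (u = 4 - 3 = 1)
D = -½ (D = 6*(-¼) + 1*1 = -3/2 + 1 = -½ ≈ -0.50000)
U(M) = -½ - M
b(O) = ¼ (b(O) = 1/4 = (¼)*1 = ¼)
2 + b(-3)*U(8) = 2 + (-½ - 1*8)/4 = 2 + (-½ - 8)/4 = 2 + (¼)*(-17/2) = 2 - 17/8 = -⅛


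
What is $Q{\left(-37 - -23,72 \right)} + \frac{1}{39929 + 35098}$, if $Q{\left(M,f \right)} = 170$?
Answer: $\frac{12754591}{75027} \approx 170.0$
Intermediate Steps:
$Q{\left(-37 - -23,72 \right)} + \frac{1}{39929 + 35098} = 170 + \frac{1}{39929 + 35098} = 170 + \frac{1}{75027} = \frac{12754591}{75027}$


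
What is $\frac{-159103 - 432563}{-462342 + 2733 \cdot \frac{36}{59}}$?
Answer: $\frac{5818049}{4529965} \approx 1.2843$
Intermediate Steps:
$\frac{-159103 - 432563}{-462342 + 2733 \cdot \frac{36}{59}} = - \frac{591666}{-462342 + 2733 \cdot 36 \cdot \frac{1}{59}} = - \frac{591666}{-462342 + 2733 \cdot \frac{36}{59}} = - \frac{591666}{-462342 + \frac{98388}{59}} = - \frac{591666}{- \frac{27179790}{59}} = \left(-591666\right) \left(- \frac{59}{27179790}\right) = \frac{5818049}{4529965}$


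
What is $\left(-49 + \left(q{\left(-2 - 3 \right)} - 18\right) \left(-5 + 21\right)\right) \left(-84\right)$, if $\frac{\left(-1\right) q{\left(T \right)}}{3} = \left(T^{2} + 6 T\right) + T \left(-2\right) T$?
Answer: $-193452$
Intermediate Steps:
$q{\left(T \right)} = - 18 T + 3 T^{2}$ ($q{\left(T \right)} = - 3 \left(\left(T^{2} + 6 T\right) + T \left(-2\right) T\right) = - 3 \left(\left(T^{2} + 6 T\right) + - 2 T T\right) = - 3 \left(\left(T^{2} + 6 T\right) - 2 T^{2}\right) = - 3 \left(- T^{2} + 6 T\right) = - 18 T + 3 T^{2}$)
$\left(-49 + \left(q{\left(-2 - 3 \right)} - 18\right) \left(-5 + 21\right)\right) \left(-84\right) = \left(-49 + \left(3 \left(-2 - 3\right) \left(-6 - 5\right) - 18\right) \left(-5 + 21\right)\right) \left(-84\right) = \left(-49 + \left(3 \left(-5\right) \left(-6 - 5\right) - 18\right) 16\right) \left(-84\right) = \left(-49 + \left(3 \left(-5\right) \left(-11\right) - 18\right) 16\right) \left(-84\right) = \left(-49 + \left(165 - 18\right) 16\right) \left(-84\right) = \left(-49 + 147 \cdot 16\right) \left(-84\right) = \left(-49 + 2352\right) \left(-84\right) = 2303 \left(-84\right) = -193452$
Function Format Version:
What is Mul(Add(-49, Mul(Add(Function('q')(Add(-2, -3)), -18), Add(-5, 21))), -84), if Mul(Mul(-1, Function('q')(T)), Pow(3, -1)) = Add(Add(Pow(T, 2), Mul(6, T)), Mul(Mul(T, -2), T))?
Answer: -193452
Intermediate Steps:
Function('q')(T) = Add(Mul(-18, T), Mul(3, Pow(T, 2))) (Function('q')(T) = Mul(-3, Add(Add(Pow(T, 2), Mul(6, T)), Mul(Mul(T, -2), T))) = Mul(-3, Add(Add(Pow(T, 2), Mul(6, T)), Mul(Mul(-2, T), T))) = Mul(-3, Add(Add(Pow(T, 2), Mul(6, T)), Mul(-2, Pow(T, 2)))) = Mul(-3, Add(Mul(-1, Pow(T, 2)), Mul(6, T))) = Add(Mul(-18, T), Mul(3, Pow(T, 2))))
Mul(Add(-49, Mul(Add(Function('q')(Add(-2, -3)), -18), Add(-5, 21))), -84) = Mul(Add(-49, Mul(Add(Mul(3, Add(-2, -3), Add(-6, Add(-2, -3))), -18), Add(-5, 21))), -84) = Mul(Add(-49, Mul(Add(Mul(3, -5, Add(-6, -5)), -18), 16)), -84) = Mul(Add(-49, Mul(Add(Mul(3, -5, -11), -18), 16)), -84) = Mul(Add(-49, Mul(Add(165, -18), 16)), -84) = Mul(Add(-49, Mul(147, 16)), -84) = Mul(Add(-49, 2352), -84) = Mul(2303, -84) = -193452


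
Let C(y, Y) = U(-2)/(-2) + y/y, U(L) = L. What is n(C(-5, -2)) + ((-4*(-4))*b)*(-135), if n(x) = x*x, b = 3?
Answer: -6476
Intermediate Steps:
C(y, Y) = 2 (C(y, Y) = -2/(-2) + y/y = -2*(-1/2) + 1 = 1 + 1 = 2)
n(x) = x**2
n(C(-5, -2)) + ((-4*(-4))*b)*(-135) = 2**2 + (-4*(-4)*3)*(-135) = 4 + (16*3)*(-135) = 4 + 48*(-135) = 4 - 6480 = -6476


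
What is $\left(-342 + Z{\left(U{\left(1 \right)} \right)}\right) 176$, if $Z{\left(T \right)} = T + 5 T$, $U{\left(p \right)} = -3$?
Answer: $-63360$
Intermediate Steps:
$Z{\left(T \right)} = 6 T$
$\left(-342 + Z{\left(U{\left(1 \right)} \right)}\right) 176 = \left(-342 + 6 \left(-3\right)\right) 176 = \left(-342 - 18\right) 176 = \left(-360\right) 176 = -63360$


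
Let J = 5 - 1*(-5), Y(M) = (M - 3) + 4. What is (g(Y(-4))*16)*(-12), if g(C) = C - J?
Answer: 2496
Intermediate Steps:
Y(M) = 1 + M (Y(M) = (-3 + M) + 4 = 1 + M)
J = 10 (J = 5 + 5 = 10)
g(C) = -10 + C (g(C) = C - 1*10 = C - 10 = -10 + C)
(g(Y(-4))*16)*(-12) = ((-10 + (1 - 4))*16)*(-12) = ((-10 - 3)*16)*(-12) = -13*16*(-12) = -208*(-12) = 2496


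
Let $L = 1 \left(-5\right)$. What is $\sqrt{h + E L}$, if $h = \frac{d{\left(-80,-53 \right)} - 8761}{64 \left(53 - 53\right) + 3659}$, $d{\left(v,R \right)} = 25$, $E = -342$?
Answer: $\frac{\sqrt{22861995486}}{3659} \approx 41.323$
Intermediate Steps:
$L = -5$
$h = - \frac{8736}{3659}$ ($h = \frac{25 - 8761}{64 \left(53 - 53\right) + 3659} = - \frac{8736}{64 \cdot 0 + 3659} = - \frac{8736}{0 + 3659} = - \frac{8736}{3659} \approx -2.3875$)
$\sqrt{h + E L} = \sqrt{- \frac{8736}{3659} - -1710} = \sqrt{- \frac{8736}{3659} + 1710} = \sqrt{\frac{6248154}{3659}} = \frac{\sqrt{22861995486}}{3659}$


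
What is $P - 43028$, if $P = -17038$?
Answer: $-60066$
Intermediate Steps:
$P - 43028 = -17038 - 43028 = -60066$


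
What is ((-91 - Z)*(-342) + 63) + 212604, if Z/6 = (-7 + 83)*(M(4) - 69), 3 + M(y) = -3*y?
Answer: -12856179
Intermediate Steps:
M(y) = -3 - 3*y
Z = -38304 (Z = 6*((-7 + 83)*((-3 - 3*4) - 69)) = 6*(76*((-3 - 12) - 69)) = 6*(76*(-15 - 69)) = 6*(76*(-84)) = 6*(-6384) = -38304)
((-91 - Z)*(-342) + 63) + 212604 = ((-91 - 1*(-38304))*(-342) + 63) + 212604 = ((-91 + 38304)*(-342) + 63) + 212604 = (38213*(-342) + 63) + 212604 = (-13068846 + 63) + 212604 = -13068783 + 212604 = -12856179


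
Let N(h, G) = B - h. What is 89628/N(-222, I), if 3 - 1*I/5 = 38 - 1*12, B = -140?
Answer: 44814/41 ≈ 1093.0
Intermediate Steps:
I = -115 (I = 15 - 5*(38 - 1*12) = 15 - 5*(38 - 12) = 15 - 5*26 = 15 - 130 = -115)
N(h, G) = -140 - h
89628/N(-222, I) = 89628/(-140 - 1*(-222)) = 89628/(-140 + 222) = 89628/82 = 89628*(1/82) = 44814/41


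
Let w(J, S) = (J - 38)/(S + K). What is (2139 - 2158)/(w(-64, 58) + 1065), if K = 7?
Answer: -1235/69123 ≈ -0.017867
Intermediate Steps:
w(J, S) = (-38 + J)/(7 + S) (w(J, S) = (J - 38)/(S + 7) = (-38 + J)/(7 + S))
(2139 - 2158)/(w(-64, 58) + 1065) = (2139 - 2158)/((-38 - 64)/(7 + 58) + 1065) = -19/(-102/65 + 1065) = -19/69123/65 = -19*65/69123 = -1235/69123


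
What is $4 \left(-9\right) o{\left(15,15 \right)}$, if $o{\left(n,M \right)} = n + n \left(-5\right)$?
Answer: $2160$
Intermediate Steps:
$o{\left(n,M \right)} = - 4 n$ ($o{\left(n,M \right)} = n - 5 n = - 4 n$)
$4 \left(-9\right) o{\left(15,15 \right)} = 4 \left(-9\right) \left(\left(-4\right) 15\right) = \left(-36\right) \left(-60\right) = 2160$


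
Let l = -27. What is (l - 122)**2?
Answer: 22201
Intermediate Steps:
(l - 122)**2 = (-27 - 122)**2 = (-149)**2 = 22201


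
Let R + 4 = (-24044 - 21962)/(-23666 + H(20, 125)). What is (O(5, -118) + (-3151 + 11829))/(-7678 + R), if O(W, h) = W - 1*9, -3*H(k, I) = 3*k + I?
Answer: -308720671/273344894 ≈ -1.1294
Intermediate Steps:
H(k, I) = -k - I/3 (H(k, I) = -(3*k + I)/3 = -(I + 3*k)/3 = -k - I/3)
O(W, h) = -9 + W (O(W, h) = W - 9 = -9 + W)
R = -146714/71183 (R = -4 + (-24044 - 21962)/(-23666 + (-1*20 - ⅓*125)) = -4 - 46006/(-23666 + (-20 - 125/3)) = -4 - 46006/(-23666 - 185/3) = -4 - 46006/(-71183/3) = -4 - 46006*(-3/71183) = -4 + 138018/71183 = -146714/71183 ≈ -2.0611)
(O(5, -118) + (-3151 + 11829))/(-7678 + R) = ((-9 + 5) + (-3151 + 11829))/(-7678 - 146714/71183) = (-4 + 8678)/(-546689788/71183) = 8674*(-71183/546689788) = -308720671/273344894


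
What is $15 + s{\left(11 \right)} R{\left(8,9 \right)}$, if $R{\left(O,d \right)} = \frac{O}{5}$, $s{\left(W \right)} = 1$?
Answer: $\frac{83}{5} \approx 16.6$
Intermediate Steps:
$R{\left(O,d \right)} = \frac{O}{5}$ ($R{\left(O,d \right)} = O \frac{1}{5} = \frac{O}{5}$)
$15 + s{\left(11 \right)} R{\left(8,9 \right)} = 15 + 1 \cdot \frac{1}{5} \cdot 8 = 15 + 1 \cdot \frac{8}{5} = 15 + \frac{8}{5} = \frac{83}{5}$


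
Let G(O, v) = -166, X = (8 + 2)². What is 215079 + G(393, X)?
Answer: 214913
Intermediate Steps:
X = 100 (X = 10² = 100)
215079 + G(393, X) = 215079 - 166 = 214913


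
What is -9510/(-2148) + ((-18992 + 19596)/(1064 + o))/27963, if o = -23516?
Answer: 248775711557/56190362202 ≈ 4.4274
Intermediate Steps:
-9510/(-2148) + ((-18992 + 19596)/(1064 + o))/27963 = -9510/(-2148) + ((-18992 + 19596)/(1064 - 23516))/27963 = -9510*(-1/2148) + (604/(-22452))*(1/27963) = 1585/358 + (604*(-1/22452))*(1/27963) = 1585/358 - 151/5613*1/27963 = 1585/358 - 151/156956319 = 248775711557/56190362202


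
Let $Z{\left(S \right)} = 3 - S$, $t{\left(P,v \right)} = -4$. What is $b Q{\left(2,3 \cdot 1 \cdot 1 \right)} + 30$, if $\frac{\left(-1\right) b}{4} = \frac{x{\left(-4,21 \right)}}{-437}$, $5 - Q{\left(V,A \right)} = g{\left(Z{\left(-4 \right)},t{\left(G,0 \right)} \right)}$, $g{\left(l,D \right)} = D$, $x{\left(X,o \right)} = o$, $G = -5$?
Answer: $\frac{13866}{437} \approx 31.73$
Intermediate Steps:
$Q{\left(V,A \right)} = 9$ ($Q{\left(V,A \right)} = 5 - -4 = 5 + 4 = 9$)
$b = \frac{84}{437}$ ($b = - 4 \frac{21}{-437} = - 4 \cdot 21 \left(- \frac{1}{437}\right) = \left(-4\right) \left(- \frac{21}{437}\right) = \frac{84}{437} \approx 0.19222$)
$b Q{\left(2,3 \cdot 1 \cdot 1 \right)} + 30 = \frac{84}{437} \cdot 9 + 30 = \frac{756}{437} + 30 = \frac{13866}{437}$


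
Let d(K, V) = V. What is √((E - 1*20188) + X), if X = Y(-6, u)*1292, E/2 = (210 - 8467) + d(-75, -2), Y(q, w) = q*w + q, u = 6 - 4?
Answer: I*√59962 ≈ 244.87*I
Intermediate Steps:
u = 2
Y(q, w) = q + q*w
E = -16518 (E = 2*((210 - 8467) - 2) = 2*(-8257 - 2) = 2*(-8259) = -16518)
X = -23256 (X = -6*(1 + 2)*1292 = -6*3*1292 = -18*1292 = -23256)
√((E - 1*20188) + X) = √((-16518 - 1*20188) - 23256) = √((-16518 - 20188) - 23256) = √(-36706 - 23256) = √(-59962) = I*√59962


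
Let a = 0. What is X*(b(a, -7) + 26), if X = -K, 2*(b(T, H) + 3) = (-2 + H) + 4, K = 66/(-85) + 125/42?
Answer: -321973/7140 ≈ -45.094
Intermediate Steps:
K = 7853/3570 (K = 66*(-1/85) + 125*(1/42) = -66/85 + 125/42 = 7853/3570 ≈ 2.1997)
b(T, H) = -2 + H/2 (b(T, H) = -3 + ((-2 + H) + 4)/2 = -3 + (2 + H)/2 = -3 + (1 + H/2) = -2 + H/2)
X = -7853/3570 (X = -1*7853/3570 = -7853/3570 ≈ -2.1997)
X*(b(a, -7) + 26) = -7853*((-2 + (½)*(-7)) + 26)/3570 = -7853*((-2 - 7/2) + 26)/3570 = -7853*(-11/2 + 26)/3570 = -7853/3570*41/2 = -321973/7140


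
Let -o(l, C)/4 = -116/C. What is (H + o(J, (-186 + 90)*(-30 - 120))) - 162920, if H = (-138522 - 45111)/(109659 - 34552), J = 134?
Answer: -11012952287597/67596300 ≈ -1.6292e+5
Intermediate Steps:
H = -183633/75107 ≈ -2.4450
o(l, C) = 464/C (o(l, C) = -(-464)/C = 464/C)
(H + o(J, (-186 + 90)*(-30 - 120))) - 162920 = (-183633/75107 + 464/(((-186 + 90)*(-30 - 120)))) - 162920 = (-183633/75107 + 464/((-96*(-150)))) - 162920 = (-183633/75107 + 464/14400) - 162920 = (-183633/75107 + 464*(1/14400)) - 162920 = (-183633/75107 + 29/900) - 162920 = -163091597/67596300 - 162920 = -11012952287597/67596300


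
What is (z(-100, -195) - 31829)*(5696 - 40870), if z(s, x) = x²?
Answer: -217938104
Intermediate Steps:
(z(-100, -195) - 31829)*(5696 - 40870) = ((-195)² - 31829)*(5696 - 40870) = (38025 - 31829)*(-35174) = 6196*(-35174) = -217938104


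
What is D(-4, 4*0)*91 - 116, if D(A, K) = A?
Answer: -480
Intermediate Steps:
D(-4, 4*0)*91 - 116 = -4*91 - 116 = -364 - 116 = -480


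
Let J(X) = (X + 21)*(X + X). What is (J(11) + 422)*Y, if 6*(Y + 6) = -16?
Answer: -29276/3 ≈ -9758.7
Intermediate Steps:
J(X) = 2*X*(21 + X) (J(X) = (21 + X)*(2*X) = 2*X*(21 + X))
Y = -26/3 (Y = -6 + (⅙)*(-16) = -6 - 8/3 = -26/3 ≈ -8.6667)
(J(11) + 422)*Y = (2*11*(21 + 11) + 422)*(-26/3) = (2*11*32 + 422)*(-26/3) = (704 + 422)*(-26/3) = 1126*(-26/3) = -29276/3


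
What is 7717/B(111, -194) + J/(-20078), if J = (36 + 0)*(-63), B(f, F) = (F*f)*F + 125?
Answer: 4815006577/41940141119 ≈ 0.11481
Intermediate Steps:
B(f, F) = 125 + f*F² (B(f, F) = f*F² + 125 = 125 + f*F²)
J = -2268 (J = 36*(-63) = -2268)
7717/B(111, -194) + J/(-20078) = 7717/(125 + 111*(-194)²) - 2268/(-20078) = 7717/(125 + 111*37636) - 2268*(-1/20078) = 7717/(125 + 4177596) + 1134/10039 = 7717/4177721 + 1134/10039 = 4815006577/41940141119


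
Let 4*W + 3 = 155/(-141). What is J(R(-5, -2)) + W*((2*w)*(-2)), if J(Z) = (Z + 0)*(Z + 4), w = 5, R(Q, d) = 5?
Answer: 9235/141 ≈ 65.496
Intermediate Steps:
J(Z) = Z*(4 + Z)
W = -289/282 (W = -¾ + (155/(-141))/4 = -¾ + (155*(-1/141))/4 = -¾ + (¼)*(-155/141) = -¾ - 155/564 = -289/282 ≈ -1.0248)
J(R(-5, -2)) + W*((2*w)*(-2)) = 5*(4 + 5) - 289*2*5*(-2)/282 = 5*9 - 1445*(-2)/141 = 45 - 289/282*(-20) = 45 + 2890/141 = 9235/141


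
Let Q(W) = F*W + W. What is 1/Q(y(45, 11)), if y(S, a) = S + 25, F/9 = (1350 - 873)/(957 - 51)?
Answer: 151/60655 ≈ 0.0024895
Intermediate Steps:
F = 1431/302 (F = 9*((1350 - 873)/(957 - 51)) = 9*(477/906) = 9*(477*(1/906)) = 9*(159/302) = 1431/302 ≈ 4.7384)
y(S, a) = 25 + S
Q(W) = 1733*W/302 (Q(W) = 1431*W/302 + W = 1733*W/302)
1/Q(y(45, 11)) = 1/(1733*(25 + 45)/302) = 1/((1733/302)*70) = 1/(60655/151) = 151/60655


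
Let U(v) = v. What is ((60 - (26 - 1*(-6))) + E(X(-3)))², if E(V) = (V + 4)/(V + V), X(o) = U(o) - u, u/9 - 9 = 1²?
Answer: 28058209/34596 ≈ 811.02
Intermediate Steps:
u = 90 (u = 81 + 9*1² = 81 + 9*1 = 81 + 9 = 90)
X(o) = -90 + o (X(o) = o - 1*90 = o - 90 = -90 + o)
E(V) = (4 + V)/(2*V) (E(V) = (4 + V)/((2*V)) = (4 + V)*(1/(2*V)) = (4 + V)/(2*V))
((60 - (26 - 1*(-6))) + E(X(-3)))² = ((60 - (26 - 1*(-6))) + (4 + (-90 - 3))/(2*(-90 - 3)))² = ((60 - (26 + 6)) + (½)*(4 - 93)/(-93))² = ((60 - 1*32) + (½)*(-1/93)*(-89))² = ((60 - 32) + 89/186)² = (28 + 89/186)² = (5297/186)² = 28058209/34596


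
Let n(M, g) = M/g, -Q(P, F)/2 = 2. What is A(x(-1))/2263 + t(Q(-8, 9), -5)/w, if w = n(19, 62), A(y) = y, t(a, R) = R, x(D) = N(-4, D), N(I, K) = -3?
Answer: -701587/42997 ≈ -16.317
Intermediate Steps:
Q(P, F) = -4 (Q(P, F) = -2*2 = -4)
x(D) = -3
w = 19/62 ≈ 0.30645
A(x(-1))/2263 + t(Q(-8, 9), -5)/w = -3/2263 - 5/19/62 = -3*1/2263 - 5*62/19 = -3/2263 - 310/19 = -701587/42997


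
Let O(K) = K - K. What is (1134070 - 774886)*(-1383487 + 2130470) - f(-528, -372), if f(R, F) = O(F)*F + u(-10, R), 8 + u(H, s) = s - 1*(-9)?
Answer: 268304342399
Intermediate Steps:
u(H, s) = 1 + s (u(H, s) = -8 + (s - 1*(-9)) = -8 + (s + 9) = -8 + (9 + s) = 1 + s)
O(K) = 0
f(R, F) = 1 + R (f(R, F) = 0*F + (1 + R) = 0 + (1 + R) = 1 + R)
(1134070 - 774886)*(-1383487 + 2130470) - f(-528, -372) = (1134070 - 774886)*(-1383487 + 2130470) - (1 - 528) = 359184*746983 - 1*(-527) = 268304341872 + 527 = 268304342399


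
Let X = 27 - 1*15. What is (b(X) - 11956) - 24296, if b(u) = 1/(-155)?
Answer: -5619061/155 ≈ -36252.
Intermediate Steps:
X = 12 (X = 27 - 15 = 12)
b(u) = -1/155
(b(X) - 11956) - 24296 = (-1/155 - 11956) - 24296 = -1853181/155 - 24296 = -5619061/155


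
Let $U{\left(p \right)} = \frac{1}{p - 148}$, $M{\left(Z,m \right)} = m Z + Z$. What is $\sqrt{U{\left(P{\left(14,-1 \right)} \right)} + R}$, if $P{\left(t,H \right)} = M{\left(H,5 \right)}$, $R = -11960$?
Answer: $\frac{3 i \sqrt{31515946}}{154} \approx 109.36 i$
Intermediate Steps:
$M{\left(Z,m \right)} = Z + Z m$ ($M{\left(Z,m \right)} = Z m + Z = Z + Z m$)
$P{\left(t,H \right)} = 6 H$ ($P{\left(t,H \right)} = H \left(1 + 5\right) = H 6 = 6 H$)
$U{\left(p \right)} = \frac{1}{-148 + p}$
$\sqrt{U{\left(P{\left(14,-1 \right)} \right)} + R} = \sqrt{\frac{1}{-148 + 6 \left(-1\right)} - 11960} = \sqrt{\frac{1}{-148 - 6} - 11960} = \sqrt{\frac{1}{-154} - 11960} = \sqrt{- \frac{1}{154} - 11960} = \sqrt{- \frac{1841841}{154}} = \frac{3 i \sqrt{31515946}}{154}$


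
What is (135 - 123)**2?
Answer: 144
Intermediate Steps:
(135 - 123)**2 = 12**2 = 144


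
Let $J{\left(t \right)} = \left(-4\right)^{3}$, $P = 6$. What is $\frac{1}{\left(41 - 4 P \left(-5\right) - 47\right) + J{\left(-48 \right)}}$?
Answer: $\frac{1}{4809} \approx 0.00020794$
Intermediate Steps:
$J{\left(t \right)} = -64$
$\frac{1}{\left(41 - 4 P \left(-5\right) - 47\right) + J{\left(-48 \right)}} = \frac{1}{\left(41 \left(-4\right) 6 \left(-5\right) - 47\right) - 64} = \frac{1}{\left(41 \left(\left(-24\right) \left(-5\right)\right) - 47\right) - 64} = \frac{1}{\left(41 \cdot 120 - 47\right) - 64} = \frac{1}{\left(4920 - 47\right) - 64} = \frac{1}{4873 - 64} = \frac{1}{4809}$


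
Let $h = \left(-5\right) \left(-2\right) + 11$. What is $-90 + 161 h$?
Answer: $3291$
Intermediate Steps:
$h = 21$ ($h = 10 + 11 = 21$)
$-90 + 161 h = -90 + 161 \cdot 21 = -90 + 3381 = 3291$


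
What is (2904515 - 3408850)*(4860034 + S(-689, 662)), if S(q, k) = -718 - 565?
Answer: -2450438185585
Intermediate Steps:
S(q, k) = -1283
(2904515 - 3408850)*(4860034 + S(-689, 662)) = (2904515 - 3408850)*(4860034 - 1283) = -504335*4858751 = -2450438185585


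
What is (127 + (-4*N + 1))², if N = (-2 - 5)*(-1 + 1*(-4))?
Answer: 144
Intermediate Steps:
N = 35 (N = -7*(-1 - 4) = -7*(-5) = 35)
(127 + (-4*N + 1))² = (127 + (-4*35 + 1))² = (127 + (-140 + 1))² = (127 - 139)² = (-12)² = 144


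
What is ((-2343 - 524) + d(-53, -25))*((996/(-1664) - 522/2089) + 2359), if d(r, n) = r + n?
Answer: -6035159942335/869024 ≈ -6.9448e+6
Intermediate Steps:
d(r, n) = n + r
((-2343 - 524) + d(-53, -25))*((996/(-1664) - 522/2089) + 2359) = ((-2343 - 524) + (-25 - 53))*((996/(-1664) - 522/2089) + 2359) = (-2867 - 78)*((996*(-1/1664) - 522*1/2089) + 2359) = -2945*((-249/416 - 522/2089) + 2359) = -2945*(-737313/869024 + 2359) = -2945*2049290303/869024 = -6035159942335/869024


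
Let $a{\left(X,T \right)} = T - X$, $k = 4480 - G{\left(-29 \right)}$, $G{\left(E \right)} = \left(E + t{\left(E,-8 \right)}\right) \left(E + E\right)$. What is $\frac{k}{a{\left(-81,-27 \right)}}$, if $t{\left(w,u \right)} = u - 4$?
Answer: $\frac{1051}{27} \approx 38.926$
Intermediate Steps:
$t{\left(w,u \right)} = -4 + u$ ($t{\left(w,u \right)} = u - 4 = -4 + u$)
$G{\left(E \right)} = 2 E \left(-12 + E\right)$ ($G{\left(E \right)} = \left(E - 12\right) \left(E + E\right) = \left(E - 12\right) 2 E = \left(-12 + E\right) 2 E = 2 E \left(-12 + E\right)$)
$k = 2102$ ($k = 4480 - 2 \left(-29\right) \left(-12 - 29\right) = 4480 - 2 \left(-29\right) \left(-41\right) = 4480 - 2378 = 2102$)
$\frac{k}{a{\left(-81,-27 \right)}} = \frac{2102}{-27 - -81} = \frac{2102}{-27 + 81} = \frac{2102}{54} = 2102 \cdot \frac{1}{54} = \frac{1051}{27}$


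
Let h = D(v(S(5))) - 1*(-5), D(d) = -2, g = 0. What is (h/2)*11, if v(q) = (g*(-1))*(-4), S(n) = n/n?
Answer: 33/2 ≈ 16.500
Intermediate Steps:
S(n) = 1
v(q) = 0 (v(q) = (0*(-1))*(-4) = 0*(-4) = 0)
h = 3 (h = -2 - 1*(-5) = -2 + 5 = 3)
(h/2)*11 = (3/2)*11 = 33/2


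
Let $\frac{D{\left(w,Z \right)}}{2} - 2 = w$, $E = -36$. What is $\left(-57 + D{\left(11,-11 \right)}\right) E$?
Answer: $1116$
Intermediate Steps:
$D{\left(w,Z \right)} = 4 + 2 w$
$\left(-57 + D{\left(11,-11 \right)}\right) E = \left(-57 + \left(4 + 2 \cdot 11\right)\right) \left(-36\right) = \left(-57 + \left(4 + 22\right)\right) \left(-36\right) = \left(-57 + 26\right) \left(-36\right) = \left(-31\right) \left(-36\right) = 1116$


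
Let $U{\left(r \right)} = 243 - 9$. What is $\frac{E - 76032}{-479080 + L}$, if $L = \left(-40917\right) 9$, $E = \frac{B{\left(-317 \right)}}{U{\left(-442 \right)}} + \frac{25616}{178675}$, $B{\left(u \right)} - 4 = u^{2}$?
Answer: $\frac{3160932537481}{35426950363350} \approx 0.089224$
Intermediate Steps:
$U{\left(r \right)} = 234$ ($U{\left(r \right)} = 243 - 9 = 234$)
$B{\left(u \right)} = 4 + u^{2}$
$E = \frac{17961580919}{41809950}$ ($E = \frac{4 + \left(-317\right)^{2}}{234} + \frac{25616}{178675} = \left(4 + 100489\right) \frac{1}{234} + 25616 \cdot \frac{1}{178675} = 100493 \cdot \frac{1}{234} + \frac{25616}{178675} = \frac{100493}{234} + \frac{25616}{178675} = \frac{17961580919}{41809950} \approx 429.6$)
$L = -368253$
$\frac{E - 76032}{-479080 + L} = \frac{\frac{17961580919}{41809950} - 76032}{-479080 - 368253} = - \frac{3160932537481}{41809950 \left(-847333\right)} = \left(- \frac{3160932537481}{41809950}\right) \left(- \frac{1}{847333}\right) = \frac{3160932537481}{35426950363350}$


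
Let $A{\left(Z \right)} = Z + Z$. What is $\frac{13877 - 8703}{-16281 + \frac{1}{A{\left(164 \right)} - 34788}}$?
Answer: $- \frac{178296040}{561043261} \approx -0.31779$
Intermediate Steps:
$A{\left(Z \right)} = 2 Z$
$\frac{13877 - 8703}{-16281 + \frac{1}{A{\left(164 \right)} - 34788}} = \frac{13877 - 8703}{-16281 + \frac{1}{2 \cdot 164 - 34788}} = \frac{5174}{-16281 + \frac{1}{328 - 34788}} = \frac{5174}{-16281 + \frac{1}{-34460}} = \frac{5174}{-16281 - \frac{1}{34460}} = \frac{5174}{- \frac{561043261}{34460}} = 5174 \left(- \frac{34460}{561043261}\right) = - \frac{178296040}{561043261}$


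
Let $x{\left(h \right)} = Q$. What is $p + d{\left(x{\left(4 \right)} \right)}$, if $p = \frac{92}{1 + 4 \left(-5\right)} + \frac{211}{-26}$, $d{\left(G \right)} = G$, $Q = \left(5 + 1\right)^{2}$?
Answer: $\frac{11383}{494} \approx 23.043$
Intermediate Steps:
$Q = 36$ ($Q = 6^{2} = 36$)
$x{\left(h \right)} = 36$
$p = - \frac{6401}{494}$ ($p = \frac{92}{1 - 20} + 211 \left(- \frac{1}{26}\right) = \frac{92}{-19} - \frac{211}{26} = 92 \left(- \frac{1}{19}\right) - \frac{211}{26} = - \frac{92}{19} - \frac{211}{26} = - \frac{6401}{494} \approx -12.957$)
$p + d{\left(x{\left(4 \right)} \right)} = - \frac{6401}{494} + 36 = \frac{11383}{494}$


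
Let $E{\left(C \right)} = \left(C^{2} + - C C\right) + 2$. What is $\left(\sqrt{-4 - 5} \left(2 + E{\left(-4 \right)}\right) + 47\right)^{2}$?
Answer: $2065 + 1128 i \approx 2065.0 + 1128.0 i$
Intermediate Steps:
$E{\left(C \right)} = 2$ ($E{\left(C \right)} = \left(C^{2} - C^{2}\right) + 2 = 0 + 2 = 2$)
$\left(\sqrt{-4 - 5} \left(2 + E{\left(-4 \right)}\right) + 47\right)^{2} = \left(\sqrt{-4 - 5} \left(2 + 2\right) + 47\right)^{2} = \left(\sqrt{-9} \cdot 4 + 47\right)^{2} = \left(3 i 4 + 47\right)^{2} = \left(12 i + 47\right)^{2} = \left(47 + 12 i\right)^{2}$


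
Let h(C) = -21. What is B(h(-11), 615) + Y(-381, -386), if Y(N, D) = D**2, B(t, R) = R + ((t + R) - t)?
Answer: 150226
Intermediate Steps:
B(t, R) = 2*R (B(t, R) = R + ((R + t) - t) = R + R = 2*R)
B(h(-11), 615) + Y(-381, -386) = 2*615 + (-386)**2 = 1230 + 148996 = 150226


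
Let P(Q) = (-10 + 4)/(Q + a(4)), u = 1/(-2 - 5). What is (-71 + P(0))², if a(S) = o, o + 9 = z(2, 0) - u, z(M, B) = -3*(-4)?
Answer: 643204/121 ≈ 5315.7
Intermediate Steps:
z(M, B) = 12
u = -⅐ (u = 1/(-7) = -⅐ ≈ -0.14286)
o = 22/7 (o = -9 + (12 - 1*(-⅐)) = -9 + (12 + ⅐) = -9 + 85/7 = 22/7 ≈ 3.1429)
a(S) = 22/7
P(Q) = -6/(22/7 + Q) (P(Q) = (-10 + 4)/(Q + 22/7) = -6/(22/7 + Q))
(-71 + P(0))² = (-71 - 42/(22 + 7*0))² = (-71 - 42/(22 + 0))² = (-71 - 42/22)² = (-71 - 42*1/22)² = (-71 - 21/11)² = (-802/11)² = 643204/121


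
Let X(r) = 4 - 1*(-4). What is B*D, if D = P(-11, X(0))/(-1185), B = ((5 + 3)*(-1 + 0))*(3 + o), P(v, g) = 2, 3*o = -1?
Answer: 128/3555 ≈ 0.036006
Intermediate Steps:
o = -⅓ (o = (⅓)*(-1) = -⅓ ≈ -0.33333)
X(r) = 8 (X(r) = 4 + 4 = 8)
B = -64/3 (B = ((5 + 3)*(-1 + 0))*(3 - ⅓) = (8*(-1))*(8/3) = -8*8/3 = -64/3 ≈ -21.333)
D = -2/1185 (D = 2/(-1185) = 2*(-1/1185) = -2/1185 ≈ -0.0016878)
B*D = -64/3*(-2/1185) = 128/3555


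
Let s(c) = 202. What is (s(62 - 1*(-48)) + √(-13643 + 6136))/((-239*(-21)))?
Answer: 202/5019 + I*√7507/5019 ≈ 0.040247 + 0.017263*I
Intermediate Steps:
(s(62 - 1*(-48)) + √(-13643 + 6136))/((-239*(-21))) = (202 + √(-13643 + 6136))/((-239*(-21))) = (202 + √(-7507))/5019 = (202 + I*√7507)*(1/5019) = 202/5019 + I*√7507/5019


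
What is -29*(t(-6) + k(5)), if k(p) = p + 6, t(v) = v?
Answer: -145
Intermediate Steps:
k(p) = 6 + p
-29*(t(-6) + k(5)) = -29*(-6 + (6 + 5)) = -29*(-6 + 11) = -29*5 = -145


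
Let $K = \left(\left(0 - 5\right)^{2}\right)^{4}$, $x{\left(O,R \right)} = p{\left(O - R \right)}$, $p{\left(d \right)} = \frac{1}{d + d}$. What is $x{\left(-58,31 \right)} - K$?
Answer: $- \frac{69531251}{178} \approx -3.9063 \cdot 10^{5}$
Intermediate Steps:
$p{\left(d \right)} = \frac{1}{2 d}$
$x{\left(O,R \right)} = \frac{1}{2 \left(O - R\right)}$
$K = 390625$ ($K = \left(\left(-5\right)^{2}\right)^{4} = 25^{4} = 390625$)
$x{\left(-58,31 \right)} - K = \frac{1}{2 \left(-58 - 31\right)} - 390625 = \frac{1}{2 \left(-89\right)} - 390625 = \frac{1}{2} \left(- \frac{1}{89}\right) - 390625 = - \frac{1}{178} - 390625 = - \frac{69531251}{178}$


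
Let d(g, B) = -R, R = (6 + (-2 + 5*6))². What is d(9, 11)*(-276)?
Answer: 319056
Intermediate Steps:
R = 1156 (R = (6 + (-2 + 30))² = (6 + 28)² = 34² = 1156)
d(g, B) = -1156 (d(g, B) = -1*1156 = -1156)
d(9, 11)*(-276) = -1156*(-276) = 319056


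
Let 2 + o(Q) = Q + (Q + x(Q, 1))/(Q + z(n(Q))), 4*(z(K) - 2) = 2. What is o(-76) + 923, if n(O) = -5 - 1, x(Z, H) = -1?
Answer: 17767/21 ≈ 846.05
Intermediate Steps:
n(O) = -6
z(K) = 5/2 (z(K) = 2 + (¼)*2 = 2 + ½ = 5/2)
o(Q) = -2 + Q + (-1 + Q)/(5/2 + Q) (o(Q) = -2 + (Q + (Q - 1)/(Q + 5/2)) = -2 + (Q + (-1 + Q)/(5/2 + Q)) = -2 + Q + (-1 + Q)/(5/2 + Q))
o(-76) + 923 = (-12 + 2*(-76)² + 3*(-76))/(5 + 2*(-76)) + 923 = (-12 + 2*5776 - 228)/(5 - 152) + 923 = (-12 + 11552 - 228)/(-147) + 923 = -1/147*11312 + 923 = -1616/21 + 923 = 17767/21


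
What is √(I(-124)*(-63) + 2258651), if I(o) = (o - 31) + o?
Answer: 2*√569057 ≈ 1508.7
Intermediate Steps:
I(o) = -31 + 2*o (I(o) = (-31 + o) + o = -31 + 2*o)
√(I(-124)*(-63) + 2258651) = √((-31 + 2*(-124))*(-63) + 2258651) = √((-31 - 248)*(-63) + 2258651) = √(-279*(-63) + 2258651) = √(17577 + 2258651) = √2276228 = 2*√569057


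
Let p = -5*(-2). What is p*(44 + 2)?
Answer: 460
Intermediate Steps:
p = 10
p*(44 + 2) = 10*(44 + 2) = 10*46 = 460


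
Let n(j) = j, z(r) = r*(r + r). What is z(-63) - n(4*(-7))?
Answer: 7966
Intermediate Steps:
z(r) = 2*r² (z(r) = r*(2*r) = 2*r²)
z(-63) - n(4*(-7)) = 2*(-63)² - 4*(-7) = 2*3969 - 1*(-28) = 7938 + 28 = 7966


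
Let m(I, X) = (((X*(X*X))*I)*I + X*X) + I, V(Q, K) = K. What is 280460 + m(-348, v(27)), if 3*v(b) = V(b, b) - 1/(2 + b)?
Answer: 667791560308/7569 ≈ 8.8227e+7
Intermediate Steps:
v(b) = -1/(3*(2 + b)) + b/3 (v(b) = (b - 1/(2 + b))/3 = -1/(3*(2 + b)) + b/3)
m(I, X) = I + X**2 + I**2*X**3 (m(I, X) = (((X*X**2)*I)*I + X**2) + I = ((X**3*I)*I + X**2) + I = ((I*X**3)*I + X**2) + I = (I**2*X**3 + X**2) + I = (X**2 + I**2*X**3) + I = I + X**2 + I**2*X**3)
280460 + m(-348, v(27)) = 280460 + (-348 + ((-1 + 27**2 + 2*27)/(3*(2 + 27)))**2 + (-348)**2*((-1 + 27**2 + 2*27)/(3*(2 + 27)))**3) = 280460 + (-348 + ((1/3)*(-1 + 729 + 54)/29)**2 + 121104*((1/3)*(-1 + 729 + 54)/29)**3) = 280460 + (-348 + ((1/3)*(1/29)*782)**2 + 121104*((1/3)*(1/29)*782)**3) = 280460 + (-348 + (782/87)**2 + 121104*(782/87)**3) = 280460 + (-348 + 611524/7569 + 121104*(478211768/658503)) = 280460 + (-348 + 611524/7569 + 7651388288/87) = 280460 + 665668758568/7569 = 667791560308/7569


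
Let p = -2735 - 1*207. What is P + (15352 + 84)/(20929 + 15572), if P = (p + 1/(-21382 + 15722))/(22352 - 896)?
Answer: 422252730113/1477572160320 ≈ 0.28577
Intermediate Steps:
p = -2942 (p = -2735 - 207 = -2942)
P = -16651721/121440960 (P = (-2942 + 1/(-21382 + 15722))/(22352 - 896) = (-2942 + 1/(-5660))/21456 = (-2942 - 1/5660)*(1/21456) = -16651721/5660*1/21456 = -16651721/121440960 ≈ -0.13712)
P + (15352 + 84)/(20929 + 15572) = -16651721/121440960 + (15352 + 84)/(20929 + 15572) = -16651721/121440960 + 15436/36501 = 422252730113/1477572160320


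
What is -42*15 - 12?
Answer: -642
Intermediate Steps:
-42*15 - 12 = -630 - 12 = -642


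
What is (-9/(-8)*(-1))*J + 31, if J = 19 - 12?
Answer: 185/8 ≈ 23.125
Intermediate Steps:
J = 7
(-9/(-8)*(-1))*J + 31 = (-9/(-8)*(-1))*7 + 31 = (-9*(-1/8)*(-1))*7 + 31 = ((9/8)*(-1))*7 + 31 = -9/8*7 + 31 = -63/8 + 31 = 185/8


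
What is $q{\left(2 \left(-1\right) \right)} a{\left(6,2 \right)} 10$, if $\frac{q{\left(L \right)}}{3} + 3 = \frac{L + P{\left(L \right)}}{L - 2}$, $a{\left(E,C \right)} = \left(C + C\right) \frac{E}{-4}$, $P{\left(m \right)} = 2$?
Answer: $540$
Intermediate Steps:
$a{\left(E,C \right)} = - \frac{C E}{2}$ ($a{\left(E,C \right)} = 2 C E \left(- \frac{1}{4}\right) = 2 C \left(- \frac{E}{4}\right) = - \frac{C E}{2}$)
$q{\left(L \right)} = -9 + \frac{3 \left(2 + L\right)}{-2 + L}$ ($q{\left(L \right)} = -9 + 3 \frac{L + 2}{L - 2} = -9 + 3 \frac{2 + L}{-2 + L} = -9 + \frac{3 \left(2 + L\right)}{-2 + L}$)
$q{\left(2 \left(-1\right) \right)} a{\left(6,2 \right)} 10 = \frac{6 \left(4 - 2 \left(-1\right)\right)}{-2 + 2 \left(-1\right)} \left(\left(- \frac{1}{2}\right) 2 \cdot 6\right) 10 = \frac{6 \left(4 - -2\right)}{-2 - 2} \left(-6\right) 10 = \frac{6 \left(4 + 2\right)}{-4} \left(-6\right) 10 = 6 \left(- \frac{1}{4}\right) 6 \left(-6\right) 10 = \left(-9\right) \left(-6\right) 10 = 54 \cdot 10 = 540$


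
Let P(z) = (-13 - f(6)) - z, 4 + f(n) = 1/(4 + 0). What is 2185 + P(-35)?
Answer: 8843/4 ≈ 2210.8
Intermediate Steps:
f(n) = -15/4 (f(n) = -4 + 1/(4 + 0) = -4 + 1/4 = -15/4)
P(z) = -37/4 - z (P(z) = (-13 - 1*(-15/4)) - z = (-13 + 15/4) - z = -37/4 - z)
2185 + P(-35) = 2185 + (-37/4 - 1*(-35)) = 2185 + (-37/4 + 35) = 2185 + 103/4 = 8843/4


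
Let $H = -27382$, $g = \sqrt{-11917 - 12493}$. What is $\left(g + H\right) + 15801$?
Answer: $-11581 + i \sqrt{24410} \approx -11581.0 + 156.24 i$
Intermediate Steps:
$g = i \sqrt{24410}$ ($g = \sqrt{-24410} = i \sqrt{24410} \approx 156.24 i$)
$\left(g + H\right) + 15801 = \left(i \sqrt{24410} - 27382\right) + 15801 = \left(-27382 + i \sqrt{24410}\right) + 15801 = -11581 + i \sqrt{24410}$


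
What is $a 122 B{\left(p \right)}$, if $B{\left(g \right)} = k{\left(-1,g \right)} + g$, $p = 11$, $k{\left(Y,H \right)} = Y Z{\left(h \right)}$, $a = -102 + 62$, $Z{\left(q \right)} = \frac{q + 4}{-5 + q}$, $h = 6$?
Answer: $-4880$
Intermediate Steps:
$Z{\left(q \right)} = \frac{4 + q}{-5 + q}$
$a = -40$
$k{\left(Y,H \right)} = 10 Y$ ($k{\left(Y,H \right)} = Y \frac{4 + 6}{-5 + 6} = Y 1^{-1} \cdot 10 = Y 1 \cdot 10 = Y 10 = 10 Y$)
$B{\left(g \right)} = -10 + g$ ($B{\left(g \right)} = 10 \left(-1\right) + g = -10 + g$)
$a 122 B{\left(p \right)} = \left(-40\right) 122 \left(-10 + 11\right) = \left(-4880\right) 1 = -4880$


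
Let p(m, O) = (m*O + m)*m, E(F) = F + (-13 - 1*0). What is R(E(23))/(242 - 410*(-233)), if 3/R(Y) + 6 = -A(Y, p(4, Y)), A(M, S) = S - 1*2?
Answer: -1/5746320 ≈ -1.7402e-7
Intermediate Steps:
E(F) = -13 + F (E(F) = F + (-13 + 0) = F - 13 = -13 + F)
p(m, O) = m*(m + O*m) (p(m, O) = (O*m + m)*m = (m + O*m)*m = m*(m + O*m))
A(M, S) = -2 + S (A(M, S) = S - 2 = -2 + S)
R(Y) = 3/(-20 - 16*Y) (R(Y) = 3/(-6 - (-2 + 4²*(1 + Y))) = 3/(-6 - (-2 + 16*(1 + Y))) = 3/(-6 - (-2 + (16 + 16*Y))) = 3/(-6 - (14 + 16*Y)) = 3/(-6 + (-14 - 16*Y)) = 3/(-20 - 16*Y))
R(E(23))/(242 - 410*(-233)) = (-3/(20 + 16*(-13 + 23)))/(242 - 410*(-233)) = (-3/(20 + 16*10))/(242 + 95530) = -3/(20 + 160)/95772 = -3/180*(1/95772) = -3*1/180*(1/95772) = -1/60*1/95772 = -1/5746320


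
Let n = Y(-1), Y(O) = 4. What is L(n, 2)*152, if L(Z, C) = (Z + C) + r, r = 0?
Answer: 912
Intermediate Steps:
n = 4
L(Z, C) = C + Z (L(Z, C) = (Z + C) + 0 = (C + Z) + 0 = C + Z)
L(n, 2)*152 = (2 + 4)*152 = 6*152 = 912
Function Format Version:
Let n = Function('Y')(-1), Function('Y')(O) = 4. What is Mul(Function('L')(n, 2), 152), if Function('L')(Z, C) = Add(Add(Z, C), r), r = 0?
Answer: 912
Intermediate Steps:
n = 4
Function('L')(Z, C) = Add(C, Z) (Function('L')(Z, C) = Add(Add(Z, C), 0) = Add(Add(C, Z), 0) = Add(C, Z))
Mul(Function('L')(n, 2), 152) = Mul(Add(2, 4), 152) = Mul(6, 152) = 912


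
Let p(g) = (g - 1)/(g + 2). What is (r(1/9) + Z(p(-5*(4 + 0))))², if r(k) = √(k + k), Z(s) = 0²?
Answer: 2/9 ≈ 0.22222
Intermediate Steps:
p(g) = (-1 + g)/(2 + g)
Z(s) = 0
r(k) = √2*√k (r(k) = √(2*k) = √2*√k)
(r(1/9) + Z(p(-5*(4 + 0))))² = (√2*√(1/9) + 0)² = (√2*√(1*(⅑)) + 0)² = (√2*√(⅑) + 0)² = (√2*(⅓) + 0)² = (√2/3 + 0)² = (√2/3)² = 2/9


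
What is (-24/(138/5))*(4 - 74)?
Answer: 1400/23 ≈ 60.870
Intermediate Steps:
(-24/(138/5))*(4 - 74) = -24/(138*(⅕))*(-70) = -24/138/5*(-70) = -24*5/138*(-70) = -20/23*(-70) = 1400/23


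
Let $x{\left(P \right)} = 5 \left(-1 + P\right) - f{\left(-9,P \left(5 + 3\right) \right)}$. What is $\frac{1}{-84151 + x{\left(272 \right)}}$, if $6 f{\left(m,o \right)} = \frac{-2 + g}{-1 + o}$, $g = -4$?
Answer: $- \frac{2175}{180081299} \approx -1.2078 \cdot 10^{-5}$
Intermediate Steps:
$f{\left(m,o \right)} = - \frac{1}{-1 + o}$ ($f{\left(m,o \right)} = \frac{\left(-2 - 4\right) \frac{1}{-1 + o}}{6} = \frac{\left(-6\right) \frac{1}{-1 + o}}{6} = - \frac{1}{-1 + o}$)
$x{\left(P \right)} = -5 + \frac{1}{-1 + 8 P} + 5 P$ ($x{\left(P \right)} = 5 \left(-1 + P\right) - - \frac{1}{-1 + P \left(5 + 3\right)} = \left(-5 + 5 P\right) - - \frac{1}{-1 + P 8} = \left(-5 + 5 P\right) - - \frac{1}{-1 + 8 P} = \left(-5 + 5 P\right) + \frac{1}{-1 + 8 P} = -5 + \frac{1}{-1 + 8 P} + 5 P$)
$\frac{1}{-84151 + x{\left(272 \right)}} = \frac{1}{-84151 + \frac{6 - 12240 + 40 \cdot 272^{2}}{-1 + 8 \cdot 272}} = \frac{1}{-84151 + \frac{6 - 12240 + 40 \cdot 73984}{-1 + 2176}} = \frac{1}{-84151 + \frac{6 - 12240 + 2959360}{2175}} = \frac{1}{-84151 + \frac{1}{2175} \cdot 2947126} = \frac{1}{-84151 + \frac{2947126}{2175}} = \frac{1}{- \frac{180081299}{2175}} = - \frac{2175}{180081299}$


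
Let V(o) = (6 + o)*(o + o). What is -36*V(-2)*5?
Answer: 2880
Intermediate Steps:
V(o) = 2*o*(6 + o) (V(o) = (6 + o)*(2*o) = 2*o*(6 + o))
-36*V(-2)*5 = -72*(-2)*(6 - 2)*5 = -72*(-2)*4*5 = -36*(-16)*5 = 576*5 = 2880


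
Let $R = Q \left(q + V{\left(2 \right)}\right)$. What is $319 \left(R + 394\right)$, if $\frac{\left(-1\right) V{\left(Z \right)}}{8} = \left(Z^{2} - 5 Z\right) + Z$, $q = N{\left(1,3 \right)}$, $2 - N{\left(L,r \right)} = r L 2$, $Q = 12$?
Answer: $232870$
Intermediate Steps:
$N{\left(L,r \right)} = 2 - 2 L r$ ($N{\left(L,r \right)} = 2 - r L 2 = 2 - L r 2 = 2 - 2 L r$)
$q = -4$ ($q = 2 - 2 \cdot 3 = 2 - 6 = -4$)
$V{\left(Z \right)} = - 8 Z^{2} + 32 Z$ ($V{\left(Z \right)} = - 8 \left(\left(Z^{2} - 5 Z\right) + Z\right) = - 8 \left(Z^{2} - 4 Z\right) = - 8 Z^{2} + 32 Z$)
$R = 336$ ($R = 12 \left(-4 + 8 \cdot 2 \left(4 - 2\right)\right) = 12 \left(-4 + 8 \cdot 2 \cdot 2\right) = 12 \left(-4 + 32\right) = 12 \cdot 28 = 336$)
$319 \left(R + 394\right) = 319 \left(336 + 394\right) = 319 \cdot 730 = 232870$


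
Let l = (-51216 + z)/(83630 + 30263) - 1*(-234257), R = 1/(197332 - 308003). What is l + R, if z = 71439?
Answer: 2952730249103911/12604652203 ≈ 2.3426e+5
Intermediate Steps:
R = -1/110671 (R = 1/(-110671) = -1/110671 ≈ -9.0358e-6)
l = 26680252724/113893 (l = (-51216 + 71439)/(83630 + 30263) - 1*(-234257) = 20223/113893 + 234257 = 26680252724/113893 ≈ 2.3426e+5)
l + R = 26680252724/113893 - 1/110671 = 2952730249103911/12604652203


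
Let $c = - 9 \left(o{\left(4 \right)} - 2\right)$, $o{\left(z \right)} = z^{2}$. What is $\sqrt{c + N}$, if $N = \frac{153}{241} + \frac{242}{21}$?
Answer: $\frac{i \sqrt{2915900211}}{5061} \approx 10.67 i$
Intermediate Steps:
$N = \frac{61535}{5061}$ ($N = 153 \cdot \frac{1}{241} + 242 \cdot \frac{1}{21} = \frac{153}{241} + \frac{242}{21} = \frac{61535}{5061} \approx 12.159$)
$c = -126$ ($c = - 9 \left(4^{2} - 2\right) = - 9 \left(16 - 2\right) = \left(-9\right) 14 = -126$)
$\sqrt{c + N} = \sqrt{-126 + \frac{61535}{5061}} = \sqrt{- \frac{576151}{5061}} = \frac{i \sqrt{2915900211}}{5061}$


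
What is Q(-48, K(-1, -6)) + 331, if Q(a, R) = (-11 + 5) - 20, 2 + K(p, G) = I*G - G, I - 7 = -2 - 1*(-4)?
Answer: 305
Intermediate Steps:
I = 9 (I = 7 + (-2 - 1*(-4)) = 7 + (-2 + 4) = 7 + 2 = 9)
K(p, G) = -2 + 8*G (K(p, G) = -2 + (9*G - G) = -2 + 8*G)
Q(a, R) = -26 (Q(a, R) = -6 - 20 = -26)
Q(-48, K(-1, -6)) + 331 = -26 + 331 = 305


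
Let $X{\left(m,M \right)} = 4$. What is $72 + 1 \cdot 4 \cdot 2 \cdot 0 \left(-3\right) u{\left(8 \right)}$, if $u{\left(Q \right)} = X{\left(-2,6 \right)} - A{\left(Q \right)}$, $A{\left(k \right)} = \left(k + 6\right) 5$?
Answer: $72$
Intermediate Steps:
$A{\left(k \right)} = 30 + 5 k$ ($A{\left(k \right)} = \left(6 + k\right) 5 = 30 + 5 k$)
$u{\left(Q \right)} = -26 - 5 Q$ ($u{\left(Q \right)} = 4 - \left(30 + 5 Q\right) = -26 - 5 Q$)
$72 + 1 \cdot 4 \cdot 2 \cdot 0 \left(-3\right) u{\left(8 \right)} = 72 + 1 \cdot 4 \cdot 2 \cdot 0 \left(-3\right) \left(-26 - 40\right) = 72 + 1 \cdot 8 \cdot 0 \left(-3\right) \left(-26 - 40\right) = 72 + 1 \cdot 0 \left(-3\right) \left(-66\right) = 72 + 0 \left(-3\right) \left(-66\right) = 72 + 0 \left(-66\right) = 72 + 0 = 72$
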